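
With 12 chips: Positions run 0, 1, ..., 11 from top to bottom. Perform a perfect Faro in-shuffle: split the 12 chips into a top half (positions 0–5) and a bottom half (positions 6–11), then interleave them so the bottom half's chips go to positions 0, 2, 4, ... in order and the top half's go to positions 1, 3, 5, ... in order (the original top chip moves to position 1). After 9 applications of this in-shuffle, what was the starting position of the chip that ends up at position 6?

Work backwards from position 6, undoing one in-shuffle at a time:
6 ← 9 ← 4 ← 8 ← 10 ← 11 ← 5 ← 2 ← 7 ← 3
So the chip now at position 6 started at position 3.

3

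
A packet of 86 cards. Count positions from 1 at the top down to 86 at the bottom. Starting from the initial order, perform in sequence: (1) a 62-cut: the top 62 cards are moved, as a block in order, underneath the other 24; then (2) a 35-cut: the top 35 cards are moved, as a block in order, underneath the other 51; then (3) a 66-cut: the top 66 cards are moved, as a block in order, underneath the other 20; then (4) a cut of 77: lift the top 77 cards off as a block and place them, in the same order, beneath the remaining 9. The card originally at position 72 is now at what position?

4

Track the card from position 72 forward through each operation:
  after op 1 (cut 62): 72 → 10
  after op 2 (cut 35): 10 → 61
  after op 3 (cut 66): 61 → 81
  after op 4 (cut 77): 81 → 4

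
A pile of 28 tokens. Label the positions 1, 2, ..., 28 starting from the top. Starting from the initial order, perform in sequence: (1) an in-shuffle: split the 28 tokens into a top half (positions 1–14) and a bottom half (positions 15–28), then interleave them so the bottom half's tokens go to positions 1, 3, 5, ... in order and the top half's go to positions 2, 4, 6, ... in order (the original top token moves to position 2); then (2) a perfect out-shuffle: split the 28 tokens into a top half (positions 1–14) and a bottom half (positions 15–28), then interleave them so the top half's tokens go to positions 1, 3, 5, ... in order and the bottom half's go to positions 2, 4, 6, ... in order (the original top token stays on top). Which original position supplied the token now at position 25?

Undo the operations in reverse order, starting from position 25:
  undo op 2 (out-shuffle, from top half): 25 ← 13
  undo op 1 (in-shuffle, from bottom half): 13 ← 21
So the token at position 25 came from original position 21.

21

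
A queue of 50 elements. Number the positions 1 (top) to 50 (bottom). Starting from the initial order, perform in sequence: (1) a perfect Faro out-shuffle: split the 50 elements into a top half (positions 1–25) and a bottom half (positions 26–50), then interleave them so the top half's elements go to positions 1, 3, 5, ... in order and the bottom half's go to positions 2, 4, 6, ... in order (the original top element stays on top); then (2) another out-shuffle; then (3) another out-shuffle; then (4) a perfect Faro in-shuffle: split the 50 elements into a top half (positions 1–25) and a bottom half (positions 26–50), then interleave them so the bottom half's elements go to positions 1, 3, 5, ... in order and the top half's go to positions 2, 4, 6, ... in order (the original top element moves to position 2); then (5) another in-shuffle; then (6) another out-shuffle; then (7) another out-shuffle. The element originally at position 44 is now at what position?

Track the element from position 44 forward through each operation:
  after op 1 (out-shuffle): 44 → 38
  after op 2 (out-shuffle): 38 → 26
  after op 3 (out-shuffle): 26 → 2
  after op 4 (in-shuffle): 2 → 4
  after op 5 (in-shuffle): 4 → 8
  after op 6 (out-shuffle): 8 → 15
  after op 7 (out-shuffle): 15 → 29

29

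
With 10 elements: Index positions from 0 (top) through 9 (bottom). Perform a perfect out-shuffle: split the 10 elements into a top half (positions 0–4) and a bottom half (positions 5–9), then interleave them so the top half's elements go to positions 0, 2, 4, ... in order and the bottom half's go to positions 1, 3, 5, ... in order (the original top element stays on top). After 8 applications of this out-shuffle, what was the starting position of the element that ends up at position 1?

Work backwards from position 1, undoing one out-shuffle at a time:
1 ← 5 ← 7 ← 8 ← 4 ← 2 ← 1 ← 5 ← 7
So the element now at position 1 started at position 7.

7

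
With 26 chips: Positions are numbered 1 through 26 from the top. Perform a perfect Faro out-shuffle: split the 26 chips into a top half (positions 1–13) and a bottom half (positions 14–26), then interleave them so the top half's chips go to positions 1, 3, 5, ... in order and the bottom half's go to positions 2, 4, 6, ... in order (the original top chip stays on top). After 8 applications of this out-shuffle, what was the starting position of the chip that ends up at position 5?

Work backwards from position 5, undoing one out-shuffle at a time:
5 ← 3 ← 2 ← 14 ← 20 ← 23 ← 12 ← 19 ← 10
So the chip now at position 5 started at position 10.

10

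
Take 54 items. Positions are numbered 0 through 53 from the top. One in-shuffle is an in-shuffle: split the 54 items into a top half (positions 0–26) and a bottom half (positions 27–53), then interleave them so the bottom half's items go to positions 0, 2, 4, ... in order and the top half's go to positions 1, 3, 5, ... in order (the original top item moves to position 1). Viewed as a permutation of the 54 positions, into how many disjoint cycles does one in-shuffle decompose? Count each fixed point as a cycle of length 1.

4

Trace each unvisited position around until it returns:
(0 1 3 7 15 31 ... len 20) (2 5 11 23 47 40 ... len 20) (4 9 19 39 24 49 44 34 14 29) (10 21 43 32)
4 cycles in total.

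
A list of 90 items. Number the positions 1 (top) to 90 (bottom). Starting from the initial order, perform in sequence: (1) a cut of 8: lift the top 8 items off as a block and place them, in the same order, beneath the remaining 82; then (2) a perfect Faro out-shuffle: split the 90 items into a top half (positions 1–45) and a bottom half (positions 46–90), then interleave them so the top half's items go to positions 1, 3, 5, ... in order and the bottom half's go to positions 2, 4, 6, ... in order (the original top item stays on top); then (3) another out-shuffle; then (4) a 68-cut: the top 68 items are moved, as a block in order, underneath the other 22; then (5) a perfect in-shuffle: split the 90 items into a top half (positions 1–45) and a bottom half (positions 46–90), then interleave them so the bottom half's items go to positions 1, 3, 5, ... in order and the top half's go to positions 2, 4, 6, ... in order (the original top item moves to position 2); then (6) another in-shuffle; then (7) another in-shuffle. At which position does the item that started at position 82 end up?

20

Track the item from position 82 forward through each operation:
  after op 1 (cut 8): 82 → 74
  after op 2 (out-shuffle): 74 → 58
  after op 3 (out-shuffle): 58 → 26
  after op 4 (cut 68): 26 → 48
  after op 5 (in-shuffle): 48 → 5
  after op 6 (in-shuffle): 5 → 10
  after op 7 (in-shuffle): 10 → 20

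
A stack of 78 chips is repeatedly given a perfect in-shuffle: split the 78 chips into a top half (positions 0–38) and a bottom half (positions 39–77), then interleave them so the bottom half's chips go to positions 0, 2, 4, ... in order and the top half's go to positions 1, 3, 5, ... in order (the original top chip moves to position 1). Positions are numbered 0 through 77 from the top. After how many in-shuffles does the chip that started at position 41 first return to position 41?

39

Follow position 41 under repeated in-shuffles:
41 → 4 → 9 → 19 → 39 → 0 → 1 → 3 → ... → 41 (length 39)
It first returns after 39 in-shuffles.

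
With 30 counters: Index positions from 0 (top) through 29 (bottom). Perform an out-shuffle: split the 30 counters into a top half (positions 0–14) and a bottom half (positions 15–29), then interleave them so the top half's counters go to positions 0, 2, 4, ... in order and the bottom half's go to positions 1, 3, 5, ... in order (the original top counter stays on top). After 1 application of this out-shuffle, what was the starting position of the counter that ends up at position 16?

8

Work backwards from position 16, undoing one out-shuffle at a time:
16 ← 8
So the counter now at position 16 started at position 8.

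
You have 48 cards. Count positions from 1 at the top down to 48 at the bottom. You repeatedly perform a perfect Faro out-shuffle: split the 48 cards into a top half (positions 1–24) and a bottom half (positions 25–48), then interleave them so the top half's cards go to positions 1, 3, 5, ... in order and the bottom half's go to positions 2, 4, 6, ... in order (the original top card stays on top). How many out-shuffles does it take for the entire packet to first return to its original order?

The out-shuffle permutes the 48 positions with cycle lengths [1, 1, 23, 23].
Every card is home exactly when every cycle has completed a whole number of laps, i.e. after lcm(1, 23) = 23 out-shuffles.

23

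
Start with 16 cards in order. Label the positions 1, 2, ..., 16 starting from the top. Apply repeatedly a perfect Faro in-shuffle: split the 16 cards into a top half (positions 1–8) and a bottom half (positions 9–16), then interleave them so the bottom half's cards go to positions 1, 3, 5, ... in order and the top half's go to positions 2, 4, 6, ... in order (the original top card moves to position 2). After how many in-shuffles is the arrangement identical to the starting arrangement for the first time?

The in-shuffle permutes the 16 positions with cycle lengths [8, 8].
Every card is home exactly when every cycle has completed a whole number of laps, i.e. after lcm(8) = 8 in-shuffles.

8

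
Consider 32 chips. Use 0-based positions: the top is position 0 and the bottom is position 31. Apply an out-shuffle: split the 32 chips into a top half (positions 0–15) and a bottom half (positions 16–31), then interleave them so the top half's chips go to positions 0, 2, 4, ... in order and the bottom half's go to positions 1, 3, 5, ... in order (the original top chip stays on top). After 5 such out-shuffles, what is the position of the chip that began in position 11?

Track the chip's position through each out-shuffle:
11 → 22 → 13 → 26 → 21 → 11

11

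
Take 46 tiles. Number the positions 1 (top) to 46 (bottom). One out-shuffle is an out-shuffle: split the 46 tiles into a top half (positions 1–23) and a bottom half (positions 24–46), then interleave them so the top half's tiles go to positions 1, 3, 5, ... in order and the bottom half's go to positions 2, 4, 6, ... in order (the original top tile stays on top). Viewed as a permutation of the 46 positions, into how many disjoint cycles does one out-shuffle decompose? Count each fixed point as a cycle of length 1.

Trace each unvisited position around until it returns:
(1) (2 3 5 9 17 33 ... len 12) (4 7 13 25) (6 11 21 41 36 26) (8 15 29 12 23 45 ... len 12) (10 19 37 28) (16 31) (22 43 40 34) ... plus 1 more
9 cycles in total.

9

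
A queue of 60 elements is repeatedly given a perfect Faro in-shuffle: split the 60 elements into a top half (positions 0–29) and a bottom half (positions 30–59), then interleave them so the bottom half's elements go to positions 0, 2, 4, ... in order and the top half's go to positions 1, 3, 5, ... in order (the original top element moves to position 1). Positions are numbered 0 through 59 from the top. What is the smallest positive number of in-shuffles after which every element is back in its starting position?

The in-shuffle permutes the 60 positions with cycle lengths [60].
Every element is home exactly when every cycle has completed a whole number of laps, i.e. after lcm(60) = 60 in-shuffles.

60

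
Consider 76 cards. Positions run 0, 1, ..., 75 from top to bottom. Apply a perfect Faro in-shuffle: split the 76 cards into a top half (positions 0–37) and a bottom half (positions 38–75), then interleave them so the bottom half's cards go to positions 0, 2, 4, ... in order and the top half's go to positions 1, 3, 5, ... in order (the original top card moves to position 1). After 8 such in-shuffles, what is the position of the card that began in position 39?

Track the card's position through each in-shuffle:
39 → 2 → 5 → 11 → 23 → 47 → 18 → 37 → 75

75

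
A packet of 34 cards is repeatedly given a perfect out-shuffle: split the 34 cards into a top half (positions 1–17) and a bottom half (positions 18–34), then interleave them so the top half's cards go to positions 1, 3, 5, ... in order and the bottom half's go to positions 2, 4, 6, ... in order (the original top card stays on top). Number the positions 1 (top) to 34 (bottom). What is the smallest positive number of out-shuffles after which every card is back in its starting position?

10

The out-shuffle permutes the 34 positions with cycle lengths [1, 1, 2, 10, 10, 10].
Every card is home exactly when every cycle has completed a whole number of laps, i.e. after lcm(1, 2, 10) = 10 out-shuffles.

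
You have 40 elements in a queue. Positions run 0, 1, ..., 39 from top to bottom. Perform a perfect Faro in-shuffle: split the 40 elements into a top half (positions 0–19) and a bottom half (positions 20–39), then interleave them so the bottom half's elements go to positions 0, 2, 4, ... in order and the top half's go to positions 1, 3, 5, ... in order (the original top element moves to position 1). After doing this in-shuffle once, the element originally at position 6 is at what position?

13

Track the element's position through each in-shuffle:
6 → 13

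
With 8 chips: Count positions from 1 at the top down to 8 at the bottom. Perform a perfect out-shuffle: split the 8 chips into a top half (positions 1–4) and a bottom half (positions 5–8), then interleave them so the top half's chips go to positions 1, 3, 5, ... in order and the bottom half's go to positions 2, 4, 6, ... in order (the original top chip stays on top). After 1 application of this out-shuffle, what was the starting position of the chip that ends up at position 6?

7

Work backwards from position 6, undoing one out-shuffle at a time:
6 ← 7
So the chip now at position 6 started at position 7.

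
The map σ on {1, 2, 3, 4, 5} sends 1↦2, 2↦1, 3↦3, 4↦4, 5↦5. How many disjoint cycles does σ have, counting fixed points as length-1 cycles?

Cycle decomposition: (1 2) (3) (4) (5).
4 cycles.

4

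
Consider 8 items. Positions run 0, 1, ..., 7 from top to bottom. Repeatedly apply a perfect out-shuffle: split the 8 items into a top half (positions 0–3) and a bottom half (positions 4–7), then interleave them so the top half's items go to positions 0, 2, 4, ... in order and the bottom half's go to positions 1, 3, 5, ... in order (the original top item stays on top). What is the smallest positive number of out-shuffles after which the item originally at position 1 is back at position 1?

Follow position 1 under repeated out-shuffles:
1 → 2 → 4 → 1
It first returns after 3 out-shuffles.

3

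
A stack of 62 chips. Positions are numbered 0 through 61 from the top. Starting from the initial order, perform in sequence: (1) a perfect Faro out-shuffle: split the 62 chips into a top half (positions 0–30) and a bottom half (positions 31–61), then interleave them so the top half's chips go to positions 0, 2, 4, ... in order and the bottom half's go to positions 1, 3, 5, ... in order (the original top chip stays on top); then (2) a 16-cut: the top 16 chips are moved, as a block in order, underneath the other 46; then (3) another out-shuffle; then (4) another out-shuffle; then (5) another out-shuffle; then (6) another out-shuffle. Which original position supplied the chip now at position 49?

Undo the operations in reverse order, starting from position 49:
  undo op 6 (out-shuffle, from bottom half): 49 ← 55
  undo op 5 (out-shuffle, from bottom half): 55 ← 58
  undo op 4 (out-shuffle, from top half): 58 ← 29
  undo op 3 (out-shuffle, from bottom half): 29 ← 45
  undo op 2 (cut 16): 45 ← 61
  undo op 1 (out-shuffle, from bottom half): 61 ← 61
So the chip at position 49 came from original position 61.

61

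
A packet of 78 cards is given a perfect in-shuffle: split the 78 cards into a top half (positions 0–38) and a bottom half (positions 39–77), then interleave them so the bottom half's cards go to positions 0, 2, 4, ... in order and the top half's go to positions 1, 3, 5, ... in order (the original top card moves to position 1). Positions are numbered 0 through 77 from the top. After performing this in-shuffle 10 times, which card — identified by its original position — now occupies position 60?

Work backwards from position 60, undoing one in-shuffle at a time:
60 ← 69 ← 34 ← 56 ← 67 ← 33 ← 16 ← 47 ← 23 ← 11 ← 5
So the card now at position 60 started at position 5.

5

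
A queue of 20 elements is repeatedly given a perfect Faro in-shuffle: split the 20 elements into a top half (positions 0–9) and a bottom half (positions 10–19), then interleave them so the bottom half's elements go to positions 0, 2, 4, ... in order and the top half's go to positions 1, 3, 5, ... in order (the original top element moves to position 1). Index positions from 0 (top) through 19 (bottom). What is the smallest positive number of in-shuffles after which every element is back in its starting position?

The in-shuffle permutes the 20 positions with cycle lengths [2, 3, 3, 6, 6].
Every element is home exactly when every cycle has completed a whole number of laps, i.e. after lcm(2, 3, 6) = 6 in-shuffles.

6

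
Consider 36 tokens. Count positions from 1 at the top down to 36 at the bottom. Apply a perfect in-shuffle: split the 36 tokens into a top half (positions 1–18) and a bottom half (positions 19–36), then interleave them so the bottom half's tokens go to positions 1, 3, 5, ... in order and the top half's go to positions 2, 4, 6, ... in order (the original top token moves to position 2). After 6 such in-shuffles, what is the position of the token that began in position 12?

28

Track the token's position through each in-shuffle:
12 → 24 → 11 → 22 → 7 → 14 → 28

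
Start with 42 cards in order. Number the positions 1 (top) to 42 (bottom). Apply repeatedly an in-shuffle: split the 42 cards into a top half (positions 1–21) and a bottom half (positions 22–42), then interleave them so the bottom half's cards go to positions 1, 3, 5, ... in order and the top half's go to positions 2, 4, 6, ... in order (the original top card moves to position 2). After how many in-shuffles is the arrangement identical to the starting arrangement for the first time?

The in-shuffle permutes the 42 positions with cycle lengths [14, 14, 14].
Every card is home exactly when every cycle has completed a whole number of laps, i.e. after lcm(14) = 14 in-shuffles.

14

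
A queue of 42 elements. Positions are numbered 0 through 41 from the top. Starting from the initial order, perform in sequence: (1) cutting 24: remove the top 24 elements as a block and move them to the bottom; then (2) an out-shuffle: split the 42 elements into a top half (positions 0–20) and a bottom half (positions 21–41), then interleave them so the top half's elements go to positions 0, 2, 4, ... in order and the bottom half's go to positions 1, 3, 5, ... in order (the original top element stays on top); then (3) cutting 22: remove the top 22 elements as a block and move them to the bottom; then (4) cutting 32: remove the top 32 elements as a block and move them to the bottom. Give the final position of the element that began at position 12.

Track the element from position 12 forward through each operation:
  after op 1 (cut 24): 12 → 30
  after op 2 (out-shuffle): 30 → 19
  after op 3 (cut 22): 19 → 39
  after op 4 (cut 32): 39 → 7

7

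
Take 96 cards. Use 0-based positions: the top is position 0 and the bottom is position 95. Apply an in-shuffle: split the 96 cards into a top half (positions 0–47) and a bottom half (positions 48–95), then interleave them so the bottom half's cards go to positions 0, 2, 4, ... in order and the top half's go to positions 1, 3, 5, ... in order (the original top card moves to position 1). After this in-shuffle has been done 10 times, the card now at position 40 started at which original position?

77

Work backwards from position 40, undoing one in-shuffle at a time:
40 ← 68 ← 82 ← 89 ← 44 ← 70 ← 83 ← 41 ← 20 ← 58 ← 77
So the card now at position 40 started at position 77.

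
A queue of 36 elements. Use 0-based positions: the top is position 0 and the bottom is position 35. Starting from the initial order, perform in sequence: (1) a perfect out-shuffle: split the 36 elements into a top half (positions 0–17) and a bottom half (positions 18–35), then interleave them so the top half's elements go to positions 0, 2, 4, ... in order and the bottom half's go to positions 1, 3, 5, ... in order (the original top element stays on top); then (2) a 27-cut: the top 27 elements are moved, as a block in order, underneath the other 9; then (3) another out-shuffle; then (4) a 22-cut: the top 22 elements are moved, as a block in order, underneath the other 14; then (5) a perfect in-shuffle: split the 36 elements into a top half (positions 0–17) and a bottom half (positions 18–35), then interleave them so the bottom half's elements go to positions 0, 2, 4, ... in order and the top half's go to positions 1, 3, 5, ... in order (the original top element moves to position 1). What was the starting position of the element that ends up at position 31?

22

Undo the operations in reverse order, starting from position 31:
  undo op 5 (in-shuffle, from top half): 31 ← 15
  undo op 4 (cut 22): 15 ← 1
  undo op 3 (out-shuffle, from bottom half): 1 ← 18
  undo op 2 (cut 27): 18 ← 9
  undo op 1 (out-shuffle, from bottom half): 9 ← 22
So the element at position 31 came from original position 22.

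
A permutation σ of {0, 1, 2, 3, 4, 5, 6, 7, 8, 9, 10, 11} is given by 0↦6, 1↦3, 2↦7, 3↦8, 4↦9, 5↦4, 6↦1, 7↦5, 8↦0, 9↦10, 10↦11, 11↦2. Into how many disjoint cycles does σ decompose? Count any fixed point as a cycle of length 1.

2

Cycle decomposition: (0 6 1 3 8) (2 7 5 4 9 10 11).
2 cycles.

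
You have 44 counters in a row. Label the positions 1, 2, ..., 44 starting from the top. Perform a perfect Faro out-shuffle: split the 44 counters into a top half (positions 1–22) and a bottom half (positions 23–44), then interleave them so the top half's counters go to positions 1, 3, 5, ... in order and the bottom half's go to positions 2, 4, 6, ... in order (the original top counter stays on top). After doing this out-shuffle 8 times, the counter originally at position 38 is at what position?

Track the counter's position through each out-shuffle:
38 → 32 → 20 → 39 → 34 → 24 → 4 → 7 → 13

13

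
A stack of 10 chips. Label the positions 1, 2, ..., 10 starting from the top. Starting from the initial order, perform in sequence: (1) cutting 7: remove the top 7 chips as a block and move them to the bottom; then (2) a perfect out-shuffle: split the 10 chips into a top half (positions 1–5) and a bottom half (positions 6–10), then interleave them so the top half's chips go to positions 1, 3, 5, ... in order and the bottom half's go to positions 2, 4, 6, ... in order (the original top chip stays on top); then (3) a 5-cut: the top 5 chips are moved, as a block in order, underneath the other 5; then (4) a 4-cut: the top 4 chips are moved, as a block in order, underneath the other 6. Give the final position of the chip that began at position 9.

Track the chip from position 9 forward through each operation:
  after op 1 (cut 7): 9 → 2
  after op 2 (out-shuffle): 2 → 3
  after op 3 (cut 5): 3 → 8
  after op 4 (cut 4): 8 → 4

4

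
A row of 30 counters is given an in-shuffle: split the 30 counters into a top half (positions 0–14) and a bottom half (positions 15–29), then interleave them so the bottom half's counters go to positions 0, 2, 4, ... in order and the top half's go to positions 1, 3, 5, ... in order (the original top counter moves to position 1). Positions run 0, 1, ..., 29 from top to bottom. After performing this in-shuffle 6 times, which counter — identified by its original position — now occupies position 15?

Work backwards from position 15, undoing one in-shuffle at a time:
15 ← 7 ← 3 ← 1 ← 0 ← 15 ← 7
So the counter now at position 15 started at position 7.

7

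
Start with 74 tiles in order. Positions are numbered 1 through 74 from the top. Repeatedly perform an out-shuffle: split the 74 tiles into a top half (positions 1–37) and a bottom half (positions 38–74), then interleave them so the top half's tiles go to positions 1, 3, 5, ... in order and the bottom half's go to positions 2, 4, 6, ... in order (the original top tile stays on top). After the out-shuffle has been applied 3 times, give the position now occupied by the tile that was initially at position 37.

70

Track the tile's position through each out-shuffle:
37 → 73 → 72 → 70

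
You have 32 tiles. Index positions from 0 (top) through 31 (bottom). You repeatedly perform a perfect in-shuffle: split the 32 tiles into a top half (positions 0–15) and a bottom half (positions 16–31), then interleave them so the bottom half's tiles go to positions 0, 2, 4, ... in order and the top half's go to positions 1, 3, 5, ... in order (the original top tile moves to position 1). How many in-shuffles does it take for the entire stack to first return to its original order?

The in-shuffle permutes the 32 positions with cycle lengths [2, 10, 10, 10].
Every tile is home exactly when every cycle has completed a whole number of laps, i.e. after lcm(2, 10) = 10 in-shuffles.

10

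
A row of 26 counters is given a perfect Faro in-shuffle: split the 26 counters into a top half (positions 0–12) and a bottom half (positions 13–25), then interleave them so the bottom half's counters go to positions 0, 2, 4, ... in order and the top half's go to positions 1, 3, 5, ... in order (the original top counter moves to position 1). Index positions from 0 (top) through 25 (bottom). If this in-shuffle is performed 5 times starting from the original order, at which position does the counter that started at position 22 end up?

Track the counter's position through each in-shuffle:
22 → 18 → 10 → 21 → 16 → 6

6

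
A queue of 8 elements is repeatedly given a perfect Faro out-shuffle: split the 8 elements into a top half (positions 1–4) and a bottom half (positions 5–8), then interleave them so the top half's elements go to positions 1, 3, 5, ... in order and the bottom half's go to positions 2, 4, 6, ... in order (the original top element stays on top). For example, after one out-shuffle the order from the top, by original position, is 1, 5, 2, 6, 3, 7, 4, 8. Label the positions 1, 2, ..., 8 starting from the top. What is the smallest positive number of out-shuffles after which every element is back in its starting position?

The out-shuffle permutes the 8 positions with cycle lengths [1, 1, 3, 3].
Every element is home exactly when every cycle has completed a whole number of laps, i.e. after lcm(1, 3) = 3 out-shuffles.

3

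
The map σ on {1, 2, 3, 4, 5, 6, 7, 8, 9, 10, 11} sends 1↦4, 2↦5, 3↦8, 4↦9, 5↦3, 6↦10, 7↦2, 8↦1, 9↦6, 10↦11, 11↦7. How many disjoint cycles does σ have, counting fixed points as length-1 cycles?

1

Cycle decomposition: (1 4 9 6 10 11 7 2 5 3 8).
1 cycle.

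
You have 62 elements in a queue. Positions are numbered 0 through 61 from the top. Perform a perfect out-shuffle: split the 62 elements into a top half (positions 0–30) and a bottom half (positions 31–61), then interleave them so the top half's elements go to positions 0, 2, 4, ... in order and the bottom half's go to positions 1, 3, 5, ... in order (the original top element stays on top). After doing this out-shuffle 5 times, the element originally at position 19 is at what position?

Track the element's position through each out-shuffle:
19 → 38 → 15 → 30 → 60 → 59

59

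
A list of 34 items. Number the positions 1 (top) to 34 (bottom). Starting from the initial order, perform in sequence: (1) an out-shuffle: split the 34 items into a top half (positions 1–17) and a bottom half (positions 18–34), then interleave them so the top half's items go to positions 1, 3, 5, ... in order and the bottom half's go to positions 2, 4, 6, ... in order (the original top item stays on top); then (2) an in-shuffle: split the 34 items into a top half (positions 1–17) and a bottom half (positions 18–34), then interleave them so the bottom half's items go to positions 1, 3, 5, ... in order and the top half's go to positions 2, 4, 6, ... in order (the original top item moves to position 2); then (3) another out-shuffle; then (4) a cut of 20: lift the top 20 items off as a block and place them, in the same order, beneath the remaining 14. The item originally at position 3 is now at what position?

Track the item from position 3 forward through each operation:
  after op 1 (out-shuffle): 3 → 5
  after op 2 (in-shuffle): 5 → 10
  after op 3 (out-shuffle): 10 → 19
  after op 4 (cut 20): 19 → 33

33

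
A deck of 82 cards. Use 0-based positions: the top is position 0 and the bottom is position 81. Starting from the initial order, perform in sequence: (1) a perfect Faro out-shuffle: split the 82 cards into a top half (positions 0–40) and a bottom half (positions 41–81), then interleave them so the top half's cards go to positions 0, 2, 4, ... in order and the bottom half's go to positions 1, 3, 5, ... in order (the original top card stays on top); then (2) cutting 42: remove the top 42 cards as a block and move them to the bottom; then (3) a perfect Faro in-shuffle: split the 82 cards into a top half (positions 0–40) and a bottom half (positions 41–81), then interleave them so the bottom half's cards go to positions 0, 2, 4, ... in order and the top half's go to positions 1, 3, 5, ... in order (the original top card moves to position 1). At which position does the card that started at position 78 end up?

Track the card from position 78 forward through each operation:
  after op 1 (out-shuffle): 78 → 75
  after op 2 (cut 42): 75 → 33
  after op 3 (in-shuffle): 33 → 67

67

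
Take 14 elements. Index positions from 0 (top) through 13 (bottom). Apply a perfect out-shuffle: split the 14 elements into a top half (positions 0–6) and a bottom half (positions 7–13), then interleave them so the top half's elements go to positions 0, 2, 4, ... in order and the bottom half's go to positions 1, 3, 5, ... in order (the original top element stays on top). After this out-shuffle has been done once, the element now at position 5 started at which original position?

9

Work backwards from position 5, undoing one out-shuffle at a time:
5 ← 9
So the element now at position 5 started at position 9.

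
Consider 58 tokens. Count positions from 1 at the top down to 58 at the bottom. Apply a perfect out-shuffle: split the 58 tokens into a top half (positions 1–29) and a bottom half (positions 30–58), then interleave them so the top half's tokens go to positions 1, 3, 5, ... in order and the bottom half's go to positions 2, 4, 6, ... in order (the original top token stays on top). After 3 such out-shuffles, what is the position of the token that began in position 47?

27

Track the token's position through each out-shuffle:
47 → 36 → 14 → 27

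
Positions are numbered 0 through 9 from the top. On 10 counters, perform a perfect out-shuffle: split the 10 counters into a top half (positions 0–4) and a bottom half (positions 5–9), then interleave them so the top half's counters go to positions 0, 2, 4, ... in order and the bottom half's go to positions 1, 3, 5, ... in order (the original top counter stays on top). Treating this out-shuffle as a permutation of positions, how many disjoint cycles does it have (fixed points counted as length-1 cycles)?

Trace each unvisited position around until it returns:
(0) (1 2 4 8 7 5) (3 6) (9)
4 cycles in total.

4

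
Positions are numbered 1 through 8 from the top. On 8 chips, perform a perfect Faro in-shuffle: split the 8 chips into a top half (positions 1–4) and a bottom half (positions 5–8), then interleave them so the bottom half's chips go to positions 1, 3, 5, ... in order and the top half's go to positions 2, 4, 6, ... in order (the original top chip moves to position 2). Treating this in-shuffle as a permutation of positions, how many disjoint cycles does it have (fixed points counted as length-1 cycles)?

Trace each unvisited position around until it returns:
(1 2 4 8 7 5) (3 6)
2 cycles in total.

2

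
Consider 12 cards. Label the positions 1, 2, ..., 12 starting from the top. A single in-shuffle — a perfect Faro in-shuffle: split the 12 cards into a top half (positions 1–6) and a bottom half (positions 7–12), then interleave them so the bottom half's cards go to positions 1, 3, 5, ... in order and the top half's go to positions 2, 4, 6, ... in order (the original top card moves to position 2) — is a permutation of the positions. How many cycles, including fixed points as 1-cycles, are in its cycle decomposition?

1

Trace each unvisited position around until it returns:
(1 2 4 8 3 6 ... len 12)
1 cycle in total.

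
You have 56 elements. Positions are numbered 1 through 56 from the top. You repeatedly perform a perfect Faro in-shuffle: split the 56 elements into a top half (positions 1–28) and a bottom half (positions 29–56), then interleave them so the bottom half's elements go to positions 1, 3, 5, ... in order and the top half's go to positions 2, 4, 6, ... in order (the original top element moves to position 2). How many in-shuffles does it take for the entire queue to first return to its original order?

The in-shuffle permutes the 56 positions with cycle lengths [2, 18, 18, 18].
Every element is home exactly when every cycle has completed a whole number of laps, i.e. after lcm(2, 18) = 18 in-shuffles.

18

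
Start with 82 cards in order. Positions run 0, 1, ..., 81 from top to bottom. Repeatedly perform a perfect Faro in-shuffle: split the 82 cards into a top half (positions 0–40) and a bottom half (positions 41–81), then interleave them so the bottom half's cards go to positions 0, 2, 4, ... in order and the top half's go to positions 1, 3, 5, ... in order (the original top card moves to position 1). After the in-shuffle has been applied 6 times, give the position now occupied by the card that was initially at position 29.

Track the card's position through each in-shuffle:
29 → 59 → 36 → 73 → 64 → 46 → 10

10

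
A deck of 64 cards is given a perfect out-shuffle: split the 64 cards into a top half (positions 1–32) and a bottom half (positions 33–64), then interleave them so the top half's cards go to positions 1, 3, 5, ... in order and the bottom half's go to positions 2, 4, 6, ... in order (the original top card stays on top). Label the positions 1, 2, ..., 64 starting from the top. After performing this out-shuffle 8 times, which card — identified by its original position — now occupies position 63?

Work backwards from position 63, undoing one out-shuffle at a time:
63 ← 32 ← 48 ← 56 ← 60 ← 62 ← 63 ← 32 ← 48
So the card now at position 63 started at position 48.

48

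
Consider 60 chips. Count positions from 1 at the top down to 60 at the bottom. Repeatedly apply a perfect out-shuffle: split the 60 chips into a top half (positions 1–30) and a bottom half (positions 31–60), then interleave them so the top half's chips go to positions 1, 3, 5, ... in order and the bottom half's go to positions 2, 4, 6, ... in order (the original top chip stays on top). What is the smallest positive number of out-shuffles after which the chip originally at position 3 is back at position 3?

Follow position 3 under repeated out-shuffles:
3 → 5 → 9 → 17 → 33 → 6 → 11 → 21 → ... → 3 (length 58)
It first returns after 58 out-shuffles.

58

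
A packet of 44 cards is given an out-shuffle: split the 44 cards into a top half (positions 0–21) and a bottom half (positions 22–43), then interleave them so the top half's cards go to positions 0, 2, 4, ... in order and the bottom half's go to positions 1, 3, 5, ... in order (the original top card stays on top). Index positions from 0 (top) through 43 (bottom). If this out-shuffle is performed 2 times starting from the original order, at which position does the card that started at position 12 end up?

Track the card's position through each out-shuffle:
12 → 24 → 5

5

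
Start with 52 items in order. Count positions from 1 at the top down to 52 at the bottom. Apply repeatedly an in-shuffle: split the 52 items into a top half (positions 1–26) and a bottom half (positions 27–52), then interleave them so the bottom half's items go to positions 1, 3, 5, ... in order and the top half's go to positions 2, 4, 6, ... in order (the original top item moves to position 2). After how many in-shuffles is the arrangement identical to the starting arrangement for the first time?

The in-shuffle permutes the 52 positions with cycle lengths [52].
Every item is home exactly when every cycle has completed a whole number of laps, i.e. after lcm(52) = 52 in-shuffles.

52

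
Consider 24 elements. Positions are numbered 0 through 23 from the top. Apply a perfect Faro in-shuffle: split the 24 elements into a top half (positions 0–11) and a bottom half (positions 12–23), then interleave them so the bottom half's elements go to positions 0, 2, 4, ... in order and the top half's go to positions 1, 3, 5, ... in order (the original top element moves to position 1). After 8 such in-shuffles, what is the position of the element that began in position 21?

Track the element's position through each in-shuffle:
21 → 18 → 12 → 0 → 1 → 3 → 7 → 15 → 6

6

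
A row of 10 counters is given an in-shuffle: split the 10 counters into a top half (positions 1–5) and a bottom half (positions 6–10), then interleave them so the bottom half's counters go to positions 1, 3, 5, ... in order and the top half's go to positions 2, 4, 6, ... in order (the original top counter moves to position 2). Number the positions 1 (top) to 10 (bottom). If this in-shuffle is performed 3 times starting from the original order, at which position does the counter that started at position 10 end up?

Track the counter's position through each in-shuffle:
10 → 9 → 7 → 3

3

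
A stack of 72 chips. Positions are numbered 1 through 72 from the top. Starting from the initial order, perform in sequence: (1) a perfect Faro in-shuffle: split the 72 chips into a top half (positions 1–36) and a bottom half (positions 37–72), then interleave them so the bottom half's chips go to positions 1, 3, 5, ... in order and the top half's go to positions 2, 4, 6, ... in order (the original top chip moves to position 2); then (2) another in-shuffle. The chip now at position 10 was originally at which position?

Undo the operations in reverse order, starting from position 10:
  undo op 2 (in-shuffle, from top half): 10 ← 5
  undo op 1 (in-shuffle, from bottom half): 5 ← 39
So the chip at position 10 came from original position 39.

39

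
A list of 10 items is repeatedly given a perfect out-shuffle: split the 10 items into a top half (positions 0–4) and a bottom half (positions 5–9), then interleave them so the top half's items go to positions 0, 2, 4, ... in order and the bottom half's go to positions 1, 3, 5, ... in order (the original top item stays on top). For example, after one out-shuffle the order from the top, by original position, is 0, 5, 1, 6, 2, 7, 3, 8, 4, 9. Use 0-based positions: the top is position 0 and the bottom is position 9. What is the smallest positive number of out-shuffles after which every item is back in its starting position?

The out-shuffle permutes the 10 positions with cycle lengths [1, 1, 2, 6].
Every item is home exactly when every cycle has completed a whole number of laps, i.e. after lcm(1, 2, 6) = 6 out-shuffles.

6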